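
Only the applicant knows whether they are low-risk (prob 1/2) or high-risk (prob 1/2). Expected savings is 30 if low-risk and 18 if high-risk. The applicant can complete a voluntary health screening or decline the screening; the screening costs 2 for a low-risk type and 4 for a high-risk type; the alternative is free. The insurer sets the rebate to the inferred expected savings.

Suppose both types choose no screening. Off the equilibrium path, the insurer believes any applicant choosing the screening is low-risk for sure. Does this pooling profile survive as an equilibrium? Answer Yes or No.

On path, the insurer holds the prior and pays 1/2·30 + 1/2·18 = 24. Off path (the screening), believing low-risk, it pays 30.
low-risk: no screening nets 24; the screening nets 30 − 2 = 28. low-risk would deviate.
high-risk: no screening nets 24; the screening nets 30 − 4 = 26. high-risk would deviate.
A type deviates, so pooling fails.

No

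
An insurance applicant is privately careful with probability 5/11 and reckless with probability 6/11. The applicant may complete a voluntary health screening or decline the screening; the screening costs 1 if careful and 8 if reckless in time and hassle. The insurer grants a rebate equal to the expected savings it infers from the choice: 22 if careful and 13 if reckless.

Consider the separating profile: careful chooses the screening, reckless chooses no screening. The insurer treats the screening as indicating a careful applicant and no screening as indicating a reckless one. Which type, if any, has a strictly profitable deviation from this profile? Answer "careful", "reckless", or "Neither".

reckless

The screening pays 22; no screening pays 13.
careful: assigned the screening, nets 22 − 1 = 21; deviating to no screening nets 13.
reckless: assigned no screening, nets 13; deviating to the screening nets 22 − 8 = 14.
The reckless type gains 1 by deviating.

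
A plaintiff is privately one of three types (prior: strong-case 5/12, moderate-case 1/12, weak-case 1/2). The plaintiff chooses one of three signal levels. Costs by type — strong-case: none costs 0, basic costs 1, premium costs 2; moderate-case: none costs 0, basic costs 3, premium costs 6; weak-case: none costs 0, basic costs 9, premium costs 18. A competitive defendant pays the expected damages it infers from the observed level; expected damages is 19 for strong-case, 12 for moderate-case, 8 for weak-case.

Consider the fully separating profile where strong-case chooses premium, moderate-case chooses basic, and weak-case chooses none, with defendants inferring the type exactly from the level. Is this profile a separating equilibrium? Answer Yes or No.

No

Separating settlements: premium → 19, basic → 12, none → 8.
strong-case (assigned premium): none: 8 − 0 = 8; basic: 12 − 1 = 11; premium: 19 − 2 = 17. strong-case stays.
moderate-case (assigned basic): none: 8 − 0 = 8; basic: 12 − 3 = 9; premium: 19 − 6 = 13. moderate-case prefers premium.
weak-case (assigned none): none: 8 − 0 = 8; basic: 12 − 9 = 3; premium: 19 − 18 = 1. weak-case stays.
At least one type deviates; the separating profile fails.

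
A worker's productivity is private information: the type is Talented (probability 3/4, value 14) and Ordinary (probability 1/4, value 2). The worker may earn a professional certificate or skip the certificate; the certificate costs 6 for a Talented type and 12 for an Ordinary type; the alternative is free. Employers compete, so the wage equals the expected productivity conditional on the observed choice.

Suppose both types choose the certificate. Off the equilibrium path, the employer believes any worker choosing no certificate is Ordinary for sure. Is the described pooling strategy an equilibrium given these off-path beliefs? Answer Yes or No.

On path, the employer holds the prior and pays 3/4·14 + 1/4·2 = 11. Off path (no certificate), believing Ordinary, it pays 2.
Talented: the certificate nets 11 − 6 = 5; no certificate nets 2. Talented stays.
Ordinary: the certificate nets 11 − 12 = -1; no certificate nets 2. Ordinary would deviate.
A type deviates, so pooling fails.

No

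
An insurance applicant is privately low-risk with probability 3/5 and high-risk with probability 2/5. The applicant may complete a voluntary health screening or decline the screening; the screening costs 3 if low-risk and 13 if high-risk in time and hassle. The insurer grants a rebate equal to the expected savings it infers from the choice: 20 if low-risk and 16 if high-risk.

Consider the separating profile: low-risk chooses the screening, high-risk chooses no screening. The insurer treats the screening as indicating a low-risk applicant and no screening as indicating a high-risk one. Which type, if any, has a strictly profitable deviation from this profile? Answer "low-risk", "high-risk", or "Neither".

The screening pays 20; no screening pays 16.
low-risk: assigned the screening, nets 20 − 3 = 17; deviating to no screening nets 16.
high-risk: assigned no screening, nets 16; deviating to the screening nets 20 − 13 = 7.
Both types strictly prefer their assigned action; no profitable deviation.

Neither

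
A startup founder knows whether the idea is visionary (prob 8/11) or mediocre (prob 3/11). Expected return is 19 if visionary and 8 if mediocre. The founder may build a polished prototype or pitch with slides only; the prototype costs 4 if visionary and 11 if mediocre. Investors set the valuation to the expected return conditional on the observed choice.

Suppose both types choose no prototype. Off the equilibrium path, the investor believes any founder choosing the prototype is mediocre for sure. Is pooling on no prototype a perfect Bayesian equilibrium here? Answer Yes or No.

On path, the investor holds the prior and pays 8/11·19 + 3/11·8 = 16. Off path (the prototype), believing mediocre, it pays 8.
visionary: no prototype nets 16; the prototype nets 8 − 4 = 4. visionary stays.
mediocre: no prototype nets 16; the prototype nets 8 − 11 = -3. mediocre stays.
No type deviates, so pooling is sustained.

Yes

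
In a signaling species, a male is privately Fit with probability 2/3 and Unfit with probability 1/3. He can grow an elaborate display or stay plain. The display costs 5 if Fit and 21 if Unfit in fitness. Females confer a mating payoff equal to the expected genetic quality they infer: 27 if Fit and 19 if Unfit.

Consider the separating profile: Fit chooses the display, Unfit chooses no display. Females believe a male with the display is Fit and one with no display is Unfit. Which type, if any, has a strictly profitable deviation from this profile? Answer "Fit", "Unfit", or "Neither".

The display pays 27; no display pays 19.
Fit: assigned the display, nets 27 − 5 = 22; deviating to no display nets 19.
Unfit: assigned no display, nets 19; deviating to the display nets 27 − 21 = 6.
Both types strictly prefer their assigned action; no profitable deviation.

Neither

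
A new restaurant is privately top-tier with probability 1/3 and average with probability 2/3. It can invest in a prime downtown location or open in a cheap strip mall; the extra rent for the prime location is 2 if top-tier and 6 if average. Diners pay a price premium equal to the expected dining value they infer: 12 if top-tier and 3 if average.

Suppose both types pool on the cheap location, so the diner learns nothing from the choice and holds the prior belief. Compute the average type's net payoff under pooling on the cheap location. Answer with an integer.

6

Pooled price premium = 1/3·12 + 2/3·3 = 6.
average pays no cost for the cheap location, so net payoff = 6.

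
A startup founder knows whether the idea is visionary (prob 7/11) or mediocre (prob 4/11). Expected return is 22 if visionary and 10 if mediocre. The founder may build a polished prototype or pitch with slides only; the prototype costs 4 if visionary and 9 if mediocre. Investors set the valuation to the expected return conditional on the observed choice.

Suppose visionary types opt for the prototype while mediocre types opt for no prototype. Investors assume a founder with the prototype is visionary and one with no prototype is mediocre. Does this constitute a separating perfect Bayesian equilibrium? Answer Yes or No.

Under these beliefs, the prototype earns valuation 22 and no prototype earns valuation 10.
visionary: the prototype nets 22 − 4 = 18; no prototype nets 10. visionary prefers the prototype.
mediocre: the prototype nets 22 − 9 = 13; no prototype nets 10. mediocre would deviate to the prototype.
mediocre has a profitable deviation, so the profile is not an equilibrium.

No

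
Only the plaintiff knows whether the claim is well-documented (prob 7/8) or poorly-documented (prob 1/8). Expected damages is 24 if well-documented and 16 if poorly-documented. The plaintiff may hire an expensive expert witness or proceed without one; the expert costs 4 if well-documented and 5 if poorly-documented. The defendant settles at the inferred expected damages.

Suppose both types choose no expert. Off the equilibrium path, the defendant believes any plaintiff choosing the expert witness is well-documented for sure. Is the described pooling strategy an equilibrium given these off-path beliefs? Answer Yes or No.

Yes

On path, the defendant holds the prior and pays 7/8·24 + 1/8·16 = 23. Off path (the expert witness), believing well-documented, it pays 24.
well-documented: no expert nets 23; the expert witness nets 24 − 4 = 20. well-documented stays.
poorly-documented: no expert nets 23; the expert witness nets 24 − 5 = 19. poorly-documented stays.
No type deviates, so pooling is sustained.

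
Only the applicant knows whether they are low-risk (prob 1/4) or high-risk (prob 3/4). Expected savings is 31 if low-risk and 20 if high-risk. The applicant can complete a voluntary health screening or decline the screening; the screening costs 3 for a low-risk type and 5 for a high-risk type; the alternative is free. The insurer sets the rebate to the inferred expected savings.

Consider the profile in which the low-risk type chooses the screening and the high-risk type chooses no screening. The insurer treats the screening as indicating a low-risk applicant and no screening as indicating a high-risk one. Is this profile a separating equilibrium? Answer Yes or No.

No

Under these beliefs, the screening earns rebate 31 and no screening earns rebate 20.
low-risk: the screening nets 31 − 3 = 28; no screening nets 20. low-risk prefers the screening.
high-risk: the screening nets 31 − 5 = 26; no screening nets 20. high-risk would deviate to the screening.
high-risk has a profitable deviation, so the profile is not an equilibrium.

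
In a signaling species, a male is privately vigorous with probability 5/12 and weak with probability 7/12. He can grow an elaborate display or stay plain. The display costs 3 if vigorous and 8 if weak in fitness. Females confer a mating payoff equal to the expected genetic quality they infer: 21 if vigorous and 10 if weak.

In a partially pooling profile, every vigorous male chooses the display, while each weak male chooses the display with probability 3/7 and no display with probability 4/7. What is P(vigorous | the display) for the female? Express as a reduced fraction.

5/8

P(the display) = (5/12)·1 + (7/12)·(3/7) = 2/3.
By Bayes' rule, P(vigorous | the display) = (5/12) / (2/3) = 5/8.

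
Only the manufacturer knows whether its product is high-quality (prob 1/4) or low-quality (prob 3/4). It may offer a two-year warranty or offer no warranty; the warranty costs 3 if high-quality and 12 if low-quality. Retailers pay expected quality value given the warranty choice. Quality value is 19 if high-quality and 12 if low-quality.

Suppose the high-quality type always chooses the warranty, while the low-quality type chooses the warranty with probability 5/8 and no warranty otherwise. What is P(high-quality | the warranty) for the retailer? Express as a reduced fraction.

8/23

P(the warranty) = (1/4)·1 + (3/4)·(5/8) = 23/32.
By Bayes' rule, P(high-quality | the warranty) = (1/4) / (23/32) = 8/23.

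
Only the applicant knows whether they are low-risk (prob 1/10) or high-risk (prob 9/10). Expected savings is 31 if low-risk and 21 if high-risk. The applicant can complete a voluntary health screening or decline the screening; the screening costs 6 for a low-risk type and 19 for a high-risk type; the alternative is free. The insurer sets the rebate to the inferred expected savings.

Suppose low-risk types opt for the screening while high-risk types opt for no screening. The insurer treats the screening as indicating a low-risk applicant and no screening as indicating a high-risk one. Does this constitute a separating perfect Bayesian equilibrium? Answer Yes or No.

Yes

Under these beliefs, the screening earns rebate 31 and no screening earns rebate 21.
low-risk: the screening nets 31 − 6 = 25; no screening nets 21. low-risk prefers the screening.
high-risk: the screening nets 31 − 19 = 12; no screening nets 21. high-risk prefers no screening.
Neither type deviates, so the separating profile is an equilibrium.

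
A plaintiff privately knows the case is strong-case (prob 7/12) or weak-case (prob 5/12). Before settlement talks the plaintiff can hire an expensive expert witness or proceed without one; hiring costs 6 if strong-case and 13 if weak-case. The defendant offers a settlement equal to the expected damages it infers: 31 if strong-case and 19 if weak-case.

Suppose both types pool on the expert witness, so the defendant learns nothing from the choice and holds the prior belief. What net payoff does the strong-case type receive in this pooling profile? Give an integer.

20

Pooled settlement = 7/12·31 + 5/12·19 = 26.
strong-case pays cost 6 for the expert witness, so net payoff = 26 − 6 = 20.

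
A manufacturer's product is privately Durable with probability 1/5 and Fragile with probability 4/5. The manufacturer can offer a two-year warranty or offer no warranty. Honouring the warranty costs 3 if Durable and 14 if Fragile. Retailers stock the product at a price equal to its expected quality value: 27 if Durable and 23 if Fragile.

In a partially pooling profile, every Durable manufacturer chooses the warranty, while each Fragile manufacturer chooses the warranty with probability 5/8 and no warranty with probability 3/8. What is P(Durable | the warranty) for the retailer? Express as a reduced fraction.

2/7

P(the warranty) = (1/5)·1 + (4/5)·(5/8) = 7/10.
By Bayes' rule, P(Durable | the warranty) = (1/5) / (7/10) = 2/7.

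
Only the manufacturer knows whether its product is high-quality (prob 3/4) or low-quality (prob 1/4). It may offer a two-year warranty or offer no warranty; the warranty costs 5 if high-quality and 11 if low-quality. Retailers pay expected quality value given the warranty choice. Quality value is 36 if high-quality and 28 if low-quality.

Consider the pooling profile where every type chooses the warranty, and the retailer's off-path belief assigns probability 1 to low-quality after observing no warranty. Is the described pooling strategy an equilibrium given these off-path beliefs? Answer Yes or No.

On path, the retailer holds the prior and pays 3/4·36 + 1/4·28 = 34. Off path (no warranty), believing low-quality, it pays 28.
high-quality: the warranty nets 34 − 5 = 29; no warranty nets 28. high-quality stays.
low-quality: the warranty nets 34 − 11 = 23; no warranty nets 28. low-quality would deviate.
A type deviates, so pooling fails.

No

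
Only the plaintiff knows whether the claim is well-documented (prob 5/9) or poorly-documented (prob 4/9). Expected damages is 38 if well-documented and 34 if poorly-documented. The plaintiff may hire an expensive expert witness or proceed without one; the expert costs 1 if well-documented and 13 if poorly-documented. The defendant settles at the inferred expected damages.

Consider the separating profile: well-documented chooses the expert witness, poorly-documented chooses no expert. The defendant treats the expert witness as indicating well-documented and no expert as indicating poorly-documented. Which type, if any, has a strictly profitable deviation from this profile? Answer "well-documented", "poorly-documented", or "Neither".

The expert witness pays 38; no expert pays 34.
well-documented: assigned the expert witness, nets 38 − 1 = 37; deviating to no expert nets 34.
poorly-documented: assigned no expert, nets 34; deviating to the expert witness nets 38 − 13 = 25.
Both types strictly prefer their assigned action; no profitable deviation.

Neither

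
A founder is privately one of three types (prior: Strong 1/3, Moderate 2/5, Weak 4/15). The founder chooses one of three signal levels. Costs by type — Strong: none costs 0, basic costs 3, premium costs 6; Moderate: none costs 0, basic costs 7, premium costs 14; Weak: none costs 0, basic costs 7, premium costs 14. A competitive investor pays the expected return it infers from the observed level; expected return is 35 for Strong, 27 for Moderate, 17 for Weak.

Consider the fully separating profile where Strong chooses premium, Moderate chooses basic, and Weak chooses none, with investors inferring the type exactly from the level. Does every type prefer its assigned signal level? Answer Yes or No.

No

Separating valuations: premium → 35, basic → 27, none → 17.
Strong (assigned premium): none: 17 − 0 = 17; basic: 27 − 3 = 24; premium: 35 − 6 = 29. Strong stays.
Moderate (assigned basic): none: 17 − 0 = 17; basic: 27 − 7 = 20; premium: 35 − 14 = 21. Moderate prefers premium.
Weak (assigned none): none: 17 − 0 = 17; basic: 27 − 7 = 20; premium: 35 − 14 = 21. Weak prefers premium.
At least one type deviates; the separating profile fails.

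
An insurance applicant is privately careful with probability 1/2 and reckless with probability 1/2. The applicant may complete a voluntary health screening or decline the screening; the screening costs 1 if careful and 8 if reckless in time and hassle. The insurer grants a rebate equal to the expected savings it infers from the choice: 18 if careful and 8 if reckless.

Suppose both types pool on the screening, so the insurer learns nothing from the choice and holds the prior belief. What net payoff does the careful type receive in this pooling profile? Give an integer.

Pooled rebate = 1/2·18 + 1/2·8 = 13.
careful pays cost 1 for the screening, so net payoff = 13 − 1 = 12.

12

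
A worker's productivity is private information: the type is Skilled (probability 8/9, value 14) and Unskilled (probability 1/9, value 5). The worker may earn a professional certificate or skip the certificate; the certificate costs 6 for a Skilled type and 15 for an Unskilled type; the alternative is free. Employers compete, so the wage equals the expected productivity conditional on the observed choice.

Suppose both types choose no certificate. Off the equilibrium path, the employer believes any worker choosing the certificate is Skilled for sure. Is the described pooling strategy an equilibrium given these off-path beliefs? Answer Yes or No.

On path, the employer holds the prior and pays 8/9·14 + 1/9·5 = 13. Off path (the certificate), believing Skilled, it pays 14.
Skilled: no certificate nets 13; the certificate nets 14 − 6 = 8. Skilled stays.
Unskilled: no certificate nets 13; the certificate nets 14 − 15 = -1. Unskilled stays.
No type deviates, so pooling is sustained.

Yes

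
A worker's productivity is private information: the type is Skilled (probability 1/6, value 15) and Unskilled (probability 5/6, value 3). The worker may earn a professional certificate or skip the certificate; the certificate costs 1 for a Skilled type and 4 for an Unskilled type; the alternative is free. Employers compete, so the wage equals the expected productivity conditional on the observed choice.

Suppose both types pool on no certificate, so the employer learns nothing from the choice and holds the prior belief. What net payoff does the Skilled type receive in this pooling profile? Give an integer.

Pooled wage = 1/6·15 + 5/6·3 = 5.
Skilled pays no cost for no certificate, so net payoff = 5.

5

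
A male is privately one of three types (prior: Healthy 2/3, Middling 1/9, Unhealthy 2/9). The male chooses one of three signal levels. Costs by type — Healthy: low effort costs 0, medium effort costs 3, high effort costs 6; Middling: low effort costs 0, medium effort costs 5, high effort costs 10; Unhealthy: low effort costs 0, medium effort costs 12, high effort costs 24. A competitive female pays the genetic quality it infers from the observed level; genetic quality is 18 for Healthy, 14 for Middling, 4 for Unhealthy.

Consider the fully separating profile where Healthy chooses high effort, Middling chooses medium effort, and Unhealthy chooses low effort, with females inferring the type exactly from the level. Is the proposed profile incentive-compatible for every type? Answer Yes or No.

Yes

Separating mating payoffs: high effort → 18, medium effort → 14, low effort → 4.
Healthy (assigned high effort): low effort: 4 − 0 = 4; medium effort: 14 − 3 = 11; high effort: 18 − 6 = 12. Healthy stays.
Middling (assigned medium effort): low effort: 4 − 0 = 4; medium effort: 14 − 5 = 9; high effort: 18 − 10 = 8. Middling stays.
Unhealthy (assigned low effort): low effort: 4 − 0 = 4; medium effort: 14 − 12 = 2; high effort: 18 − 24 = -6. Unhealthy stays.
Every type prefers its assigned level; separation holds.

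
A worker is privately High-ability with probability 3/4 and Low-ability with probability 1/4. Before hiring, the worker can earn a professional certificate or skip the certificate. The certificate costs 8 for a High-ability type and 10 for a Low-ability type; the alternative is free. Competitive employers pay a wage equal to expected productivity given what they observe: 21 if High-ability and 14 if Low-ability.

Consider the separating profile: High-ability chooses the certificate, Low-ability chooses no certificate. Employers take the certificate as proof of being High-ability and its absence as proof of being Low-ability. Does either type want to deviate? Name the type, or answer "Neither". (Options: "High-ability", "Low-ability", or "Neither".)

The certificate pays 21; no certificate pays 14.
High-ability: assigned the certificate, nets 21 − 8 = 13; deviating to no certificate nets 14.
Low-ability: assigned no certificate, nets 14; deviating to the certificate nets 21 − 10 = 11.
The High-ability type gains 1 by deviating.

High-ability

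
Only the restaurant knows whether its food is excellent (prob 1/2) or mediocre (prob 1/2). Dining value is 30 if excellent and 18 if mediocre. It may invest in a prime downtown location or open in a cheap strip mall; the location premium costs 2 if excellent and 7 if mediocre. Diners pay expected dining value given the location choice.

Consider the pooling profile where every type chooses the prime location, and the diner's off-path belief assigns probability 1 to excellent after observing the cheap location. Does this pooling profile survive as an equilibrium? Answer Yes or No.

On path, the diner holds the prior and pays 1/2·30 + 1/2·18 = 24. Off path (the cheap location), believing excellent, it pays 30.
excellent: the prime location nets 24 − 2 = 22; the cheap location nets 30. excellent would deviate.
mediocre: the prime location nets 24 − 7 = 17; the cheap location nets 30. mediocre would deviate.
A type deviates, so pooling fails.

No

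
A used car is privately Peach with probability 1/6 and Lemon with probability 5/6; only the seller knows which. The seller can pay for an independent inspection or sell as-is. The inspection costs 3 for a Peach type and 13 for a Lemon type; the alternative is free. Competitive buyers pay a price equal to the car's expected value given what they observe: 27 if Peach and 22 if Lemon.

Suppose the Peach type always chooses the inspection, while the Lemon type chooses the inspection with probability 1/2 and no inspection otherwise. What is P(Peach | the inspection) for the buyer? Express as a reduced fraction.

2/7

P(the inspection) = (1/6)·1 + (5/6)·(1/2) = 7/12.
By Bayes' rule, P(Peach | the inspection) = (1/6) / (7/12) = 2/7.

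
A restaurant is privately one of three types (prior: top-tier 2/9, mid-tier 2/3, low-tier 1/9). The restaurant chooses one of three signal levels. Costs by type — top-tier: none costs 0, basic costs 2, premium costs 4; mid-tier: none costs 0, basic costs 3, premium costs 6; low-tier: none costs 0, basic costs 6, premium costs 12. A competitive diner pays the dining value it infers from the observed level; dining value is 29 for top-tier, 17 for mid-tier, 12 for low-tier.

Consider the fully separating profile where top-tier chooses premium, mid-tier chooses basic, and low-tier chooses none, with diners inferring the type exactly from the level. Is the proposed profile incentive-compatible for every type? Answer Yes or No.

No

Separating price premiums: premium → 29, basic → 17, none → 12.
top-tier (assigned premium): none: 12 − 0 = 12; basic: 17 − 2 = 15; premium: 29 − 4 = 25. top-tier stays.
mid-tier (assigned basic): none: 12 − 0 = 12; basic: 17 − 3 = 14; premium: 29 − 6 = 23. mid-tier prefers premium.
low-tier (assigned none): none: 12 − 0 = 12; basic: 17 − 6 = 11; premium: 29 − 12 = 17. low-tier prefers premium.
At least one type deviates; the separating profile fails.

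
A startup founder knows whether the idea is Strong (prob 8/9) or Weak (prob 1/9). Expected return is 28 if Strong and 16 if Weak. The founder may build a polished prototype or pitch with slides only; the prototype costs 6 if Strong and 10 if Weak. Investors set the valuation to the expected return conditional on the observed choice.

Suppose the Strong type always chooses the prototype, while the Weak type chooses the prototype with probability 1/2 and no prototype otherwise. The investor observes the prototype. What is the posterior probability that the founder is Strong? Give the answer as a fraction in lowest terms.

P(the prototype) = (8/9)·1 + (1/9)·(1/2) = 17/18.
By Bayes' rule, P(Strong | the prototype) = (8/9) / (17/18) = 16/17.

16/17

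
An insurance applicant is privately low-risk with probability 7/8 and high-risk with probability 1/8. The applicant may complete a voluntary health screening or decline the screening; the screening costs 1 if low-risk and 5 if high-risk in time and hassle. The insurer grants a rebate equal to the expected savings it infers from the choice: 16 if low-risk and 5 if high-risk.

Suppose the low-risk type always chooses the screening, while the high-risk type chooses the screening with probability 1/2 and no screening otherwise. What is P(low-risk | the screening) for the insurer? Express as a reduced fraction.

P(the screening) = (7/8)·1 + (1/8)·(1/2) = 15/16.
By Bayes' rule, P(low-risk | the screening) = (7/8) / (15/16) = 14/15.

14/15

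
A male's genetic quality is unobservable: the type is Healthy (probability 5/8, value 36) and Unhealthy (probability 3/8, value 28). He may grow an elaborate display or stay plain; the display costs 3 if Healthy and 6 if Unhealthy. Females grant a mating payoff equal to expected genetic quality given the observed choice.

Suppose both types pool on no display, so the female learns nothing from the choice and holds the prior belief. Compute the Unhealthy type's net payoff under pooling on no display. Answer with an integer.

Pooled mating payoff = 5/8·36 + 3/8·28 = 33.
Unhealthy pays no cost for no display, so net payoff = 33.

33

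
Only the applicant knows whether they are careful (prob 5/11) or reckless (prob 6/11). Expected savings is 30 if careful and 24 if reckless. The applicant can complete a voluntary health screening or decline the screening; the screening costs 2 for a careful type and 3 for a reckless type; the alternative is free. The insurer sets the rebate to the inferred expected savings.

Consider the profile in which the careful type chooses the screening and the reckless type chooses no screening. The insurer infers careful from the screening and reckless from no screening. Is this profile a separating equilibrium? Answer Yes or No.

No

Under these beliefs, the screening earns rebate 30 and no screening earns rebate 24.
careful: the screening nets 30 − 2 = 28; no screening nets 24. careful prefers the screening.
reckless: the screening nets 30 − 3 = 27; no screening nets 24. reckless would deviate to the screening.
reckless has a profitable deviation, so the profile is not an equilibrium.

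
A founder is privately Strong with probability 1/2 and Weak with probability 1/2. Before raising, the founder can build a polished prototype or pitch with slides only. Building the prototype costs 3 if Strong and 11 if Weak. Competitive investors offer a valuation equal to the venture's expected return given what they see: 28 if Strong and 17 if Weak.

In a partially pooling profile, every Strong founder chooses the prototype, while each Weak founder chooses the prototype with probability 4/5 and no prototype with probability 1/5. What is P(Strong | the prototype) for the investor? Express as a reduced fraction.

5/9

P(the prototype) = (1/2)·1 + (1/2)·(4/5) = 9/10.
By Bayes' rule, P(Strong | the prototype) = (1/2) / (9/10) = 5/9.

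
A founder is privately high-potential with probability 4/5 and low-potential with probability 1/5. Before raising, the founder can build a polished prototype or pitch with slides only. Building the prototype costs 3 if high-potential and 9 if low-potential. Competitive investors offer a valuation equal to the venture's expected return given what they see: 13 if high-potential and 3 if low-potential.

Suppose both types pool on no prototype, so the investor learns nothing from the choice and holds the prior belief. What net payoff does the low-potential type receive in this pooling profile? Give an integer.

Pooled valuation = 4/5·13 + 1/5·3 = 11.
low-potential pays no cost for no prototype, so net payoff = 11.

11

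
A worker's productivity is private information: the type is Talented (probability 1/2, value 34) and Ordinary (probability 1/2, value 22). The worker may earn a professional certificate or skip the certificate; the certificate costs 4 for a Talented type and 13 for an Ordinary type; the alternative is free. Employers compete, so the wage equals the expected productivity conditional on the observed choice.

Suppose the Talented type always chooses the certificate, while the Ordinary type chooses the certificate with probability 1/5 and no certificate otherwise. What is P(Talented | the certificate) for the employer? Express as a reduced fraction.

5/6

P(the certificate) = (1/2)·1 + (1/2)·(1/5) = 3/5.
By Bayes' rule, P(Talented | the certificate) = (1/2) / (3/5) = 5/6.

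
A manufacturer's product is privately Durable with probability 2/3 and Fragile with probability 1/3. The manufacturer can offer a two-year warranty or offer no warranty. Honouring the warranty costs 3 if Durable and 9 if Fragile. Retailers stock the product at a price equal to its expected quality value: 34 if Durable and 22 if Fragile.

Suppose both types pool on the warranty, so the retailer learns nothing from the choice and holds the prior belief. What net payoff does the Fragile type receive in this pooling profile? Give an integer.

21

Pooled price = 2/3·34 + 1/3·22 = 30.
Fragile pays cost 9 for the warranty, so net payoff = 30 − 9 = 21.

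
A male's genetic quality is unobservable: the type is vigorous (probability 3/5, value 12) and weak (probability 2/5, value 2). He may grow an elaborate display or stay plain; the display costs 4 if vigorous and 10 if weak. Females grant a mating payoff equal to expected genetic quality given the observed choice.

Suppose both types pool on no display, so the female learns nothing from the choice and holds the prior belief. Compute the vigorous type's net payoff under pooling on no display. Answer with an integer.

8

Pooled mating payoff = 3/5·12 + 2/5·2 = 8.
vigorous pays no cost for no display, so net payoff = 8.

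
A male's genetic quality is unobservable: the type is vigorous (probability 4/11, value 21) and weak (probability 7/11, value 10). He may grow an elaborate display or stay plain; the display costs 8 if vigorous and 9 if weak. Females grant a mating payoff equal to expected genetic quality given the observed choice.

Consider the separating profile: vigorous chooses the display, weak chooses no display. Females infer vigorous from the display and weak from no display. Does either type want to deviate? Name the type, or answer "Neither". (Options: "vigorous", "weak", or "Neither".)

weak

The display pays 21; no display pays 10.
vigorous: assigned the display, nets 21 − 8 = 13; deviating to no display nets 10.
weak: assigned no display, nets 10; deviating to the display nets 21 − 9 = 12.
The weak type gains 2 by deviating.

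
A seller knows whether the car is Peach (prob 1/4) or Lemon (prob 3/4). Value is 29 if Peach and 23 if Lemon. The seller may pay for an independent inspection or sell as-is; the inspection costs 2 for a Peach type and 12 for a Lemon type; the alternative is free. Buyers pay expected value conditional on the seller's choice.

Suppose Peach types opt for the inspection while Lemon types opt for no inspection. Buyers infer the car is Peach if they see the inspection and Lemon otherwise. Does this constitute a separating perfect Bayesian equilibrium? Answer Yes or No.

Under these beliefs, the inspection earns price 29 and no inspection earns price 23.
Peach: the inspection nets 29 − 2 = 27; no inspection nets 23. Peach prefers the inspection.
Lemon: the inspection nets 29 − 12 = 17; no inspection nets 23. Lemon prefers no inspection.
Neither type deviates, so the separating profile is an equilibrium.

Yes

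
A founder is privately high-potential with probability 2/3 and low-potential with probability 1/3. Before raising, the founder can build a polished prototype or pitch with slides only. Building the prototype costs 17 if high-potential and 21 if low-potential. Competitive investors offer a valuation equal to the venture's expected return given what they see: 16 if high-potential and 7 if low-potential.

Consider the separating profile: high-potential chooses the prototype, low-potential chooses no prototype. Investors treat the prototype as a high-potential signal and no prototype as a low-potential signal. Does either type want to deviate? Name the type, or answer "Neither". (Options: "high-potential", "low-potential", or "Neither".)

high-potential

The prototype pays 16; no prototype pays 7.
high-potential: assigned the prototype, nets 16 − 17 = -1; deviating to no prototype nets 7.
low-potential: assigned no prototype, nets 7; deviating to the prototype nets 16 − 21 = -5.
The high-potential type gains 8 by deviating.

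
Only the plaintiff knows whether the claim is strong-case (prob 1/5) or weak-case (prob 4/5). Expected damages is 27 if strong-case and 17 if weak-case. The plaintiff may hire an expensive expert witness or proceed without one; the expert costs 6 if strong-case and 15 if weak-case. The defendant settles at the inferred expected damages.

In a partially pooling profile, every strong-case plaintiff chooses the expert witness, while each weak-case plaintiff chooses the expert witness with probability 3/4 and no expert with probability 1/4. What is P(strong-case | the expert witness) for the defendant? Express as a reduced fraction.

1/4

P(the expert witness) = (1/5)·1 + (4/5)·(3/4) = 4/5.
By Bayes' rule, P(strong-case | the expert witness) = (1/5) / (4/5) = 1/4.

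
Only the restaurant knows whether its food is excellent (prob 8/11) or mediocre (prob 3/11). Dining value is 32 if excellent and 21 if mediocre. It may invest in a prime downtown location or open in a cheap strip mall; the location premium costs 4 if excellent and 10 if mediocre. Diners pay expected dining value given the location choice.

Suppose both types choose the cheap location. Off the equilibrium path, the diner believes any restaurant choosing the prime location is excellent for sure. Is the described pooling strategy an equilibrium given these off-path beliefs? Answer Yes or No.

Yes

On path, the diner holds the prior and pays 8/11·32 + 3/11·21 = 29. Off path (the prime location), believing excellent, it pays 32.
excellent: the cheap location nets 29; the prime location nets 32 − 4 = 28. excellent stays.
mediocre: the cheap location nets 29; the prime location nets 32 − 10 = 22. mediocre stays.
No type deviates, so pooling is sustained.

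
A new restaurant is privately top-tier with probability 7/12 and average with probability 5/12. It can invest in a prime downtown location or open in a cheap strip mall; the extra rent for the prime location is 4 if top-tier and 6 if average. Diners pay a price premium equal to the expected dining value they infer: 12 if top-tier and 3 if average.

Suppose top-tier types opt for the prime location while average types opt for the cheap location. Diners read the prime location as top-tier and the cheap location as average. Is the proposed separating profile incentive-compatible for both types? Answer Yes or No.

No

Under these beliefs, the prime location earns price premium 12 and the cheap location earns price premium 3.
top-tier: the prime location nets 12 − 4 = 8; the cheap location nets 3. top-tier prefers the prime location.
average: the prime location nets 12 − 6 = 6; the cheap location nets 3. average would deviate to the prime location.
average has a profitable deviation, so the profile is not an equilibrium.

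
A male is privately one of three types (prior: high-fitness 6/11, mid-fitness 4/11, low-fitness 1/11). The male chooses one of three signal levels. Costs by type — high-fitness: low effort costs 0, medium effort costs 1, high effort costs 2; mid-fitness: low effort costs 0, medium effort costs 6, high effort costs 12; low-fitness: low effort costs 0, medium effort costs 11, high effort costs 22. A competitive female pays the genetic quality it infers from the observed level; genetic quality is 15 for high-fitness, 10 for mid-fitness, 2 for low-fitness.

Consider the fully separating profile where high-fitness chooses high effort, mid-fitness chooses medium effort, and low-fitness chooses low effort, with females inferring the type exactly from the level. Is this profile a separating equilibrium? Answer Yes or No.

Separating mating payoffs: high effort → 15, medium effort → 10, low effort → 2.
high-fitness (assigned high effort): low effort: 2 − 0 = 2; medium effort: 10 − 1 = 9; high effort: 15 − 2 = 13. high-fitness stays.
mid-fitness (assigned medium effort): low effort: 2 − 0 = 2; medium effort: 10 − 6 = 4; high effort: 15 − 12 = 3. mid-fitness stays.
low-fitness (assigned low effort): low effort: 2 − 0 = 2; medium effort: 10 − 11 = -1; high effort: 15 − 22 = -7. low-fitness stays.
Every type prefers its assigned level; separation holds.

Yes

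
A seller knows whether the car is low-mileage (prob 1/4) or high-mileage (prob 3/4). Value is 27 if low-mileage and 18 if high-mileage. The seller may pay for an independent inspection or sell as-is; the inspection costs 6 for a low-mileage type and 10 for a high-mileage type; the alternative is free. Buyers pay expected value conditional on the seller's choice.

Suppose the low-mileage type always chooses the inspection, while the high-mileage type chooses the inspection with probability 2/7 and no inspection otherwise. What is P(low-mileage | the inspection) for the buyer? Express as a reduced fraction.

7/13

P(the inspection) = (1/4)·1 + (3/4)·(2/7) = 13/28.
By Bayes' rule, P(low-mileage | the inspection) = (1/4) / (13/28) = 7/13.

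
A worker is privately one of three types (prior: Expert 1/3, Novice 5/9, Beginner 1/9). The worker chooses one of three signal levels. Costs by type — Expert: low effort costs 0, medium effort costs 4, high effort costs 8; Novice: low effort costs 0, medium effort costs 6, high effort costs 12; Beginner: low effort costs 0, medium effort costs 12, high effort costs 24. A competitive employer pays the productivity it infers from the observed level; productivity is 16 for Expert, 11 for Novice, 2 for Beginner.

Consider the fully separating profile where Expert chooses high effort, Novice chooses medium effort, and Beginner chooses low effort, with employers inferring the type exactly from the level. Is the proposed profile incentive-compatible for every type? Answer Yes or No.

Yes

Separating wages: high effort → 16, medium effort → 11, low effort → 2.
Expert (assigned high effort): low effort: 2 − 0 = 2; medium effort: 11 − 4 = 7; high effort: 16 − 8 = 8. Expert stays.
Novice (assigned medium effort): low effort: 2 − 0 = 2; medium effort: 11 − 6 = 5; high effort: 16 − 12 = 4. Novice stays.
Beginner (assigned low effort): low effort: 2 − 0 = 2; medium effort: 11 − 12 = -1; high effort: 16 − 24 = -8. Beginner stays.
Every type prefers its assigned level; separation holds.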